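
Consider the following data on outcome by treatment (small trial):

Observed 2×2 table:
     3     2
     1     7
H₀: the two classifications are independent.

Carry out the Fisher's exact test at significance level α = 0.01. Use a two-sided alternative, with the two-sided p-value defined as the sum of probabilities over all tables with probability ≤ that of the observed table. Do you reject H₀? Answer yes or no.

reject H₀: no

Margins: r₁=5, r₂=8, c₁=4, c₂=9, n=13
p_obs = C(5,3)·C(8,1)/C(13,4); sum pmf over tables with pmf ≤ p_obs
p-value (two-sided) = 0.21678
At α=0.01: p ≥ α → fail to reject H₀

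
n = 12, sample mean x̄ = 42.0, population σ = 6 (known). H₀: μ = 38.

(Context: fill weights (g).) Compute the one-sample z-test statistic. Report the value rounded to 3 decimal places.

test statistic = 2.309

SE = σ/√n = 6/√12 = 1.7321
z = (x̄−μ₀)/SE = (42.0−38)/1.7321 = 2.3094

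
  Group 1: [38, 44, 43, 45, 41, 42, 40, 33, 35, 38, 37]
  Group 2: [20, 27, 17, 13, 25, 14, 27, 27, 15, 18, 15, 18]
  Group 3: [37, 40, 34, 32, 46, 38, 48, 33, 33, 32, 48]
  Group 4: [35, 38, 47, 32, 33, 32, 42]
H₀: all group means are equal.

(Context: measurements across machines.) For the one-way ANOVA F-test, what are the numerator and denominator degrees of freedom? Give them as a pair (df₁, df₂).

k = 4 groups, N = 41 total
df = (k−1, N−k) = (4−1, 41−4) = (3, 37)

degrees of freedom = [3, 37]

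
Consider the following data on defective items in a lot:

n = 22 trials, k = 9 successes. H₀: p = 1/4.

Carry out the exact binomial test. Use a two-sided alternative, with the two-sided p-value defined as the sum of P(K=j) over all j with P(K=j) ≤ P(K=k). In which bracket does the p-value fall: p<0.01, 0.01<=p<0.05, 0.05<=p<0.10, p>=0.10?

Exact binomial: n=22, k=9, p₀=1/4=0.2500
P(X=j) = C(n,j)·p₀^j·(1−p₀)^(n−j); p = Σ P(X=j) over j with P(X=j) ≤ P(X=9)
p-value (two-sided) = 0.08945
→ bracket: 0.05<=p<0.10

p-value bracket: 0.05<=p<0.10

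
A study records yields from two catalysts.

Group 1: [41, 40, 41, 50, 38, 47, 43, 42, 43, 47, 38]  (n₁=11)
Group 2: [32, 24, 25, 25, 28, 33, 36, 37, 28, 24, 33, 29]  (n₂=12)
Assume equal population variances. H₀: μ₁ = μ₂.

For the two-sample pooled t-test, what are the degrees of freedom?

df = n₁ + n₂ − 2 = 11 + 12 − 2 = 21

degrees of freedom = 21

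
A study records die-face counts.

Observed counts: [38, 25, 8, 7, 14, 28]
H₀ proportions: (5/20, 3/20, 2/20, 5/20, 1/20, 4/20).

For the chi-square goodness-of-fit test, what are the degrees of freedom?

degrees of freedom = 5

df = k − 1 = 6 − 1 = 5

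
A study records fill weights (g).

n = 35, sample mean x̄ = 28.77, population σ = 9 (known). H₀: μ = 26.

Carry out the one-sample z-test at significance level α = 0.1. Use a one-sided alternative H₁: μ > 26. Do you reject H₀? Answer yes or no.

SE = σ/√n = 9/√35 = 1.5213
z = (x̄−μ₀)/SE = (28.77−26)/1.5213 = 1.8208
p-value (one-sided, H₁ greater) = 0.03432
At α=0.1: p < α → reject H₀

reject H₀: yes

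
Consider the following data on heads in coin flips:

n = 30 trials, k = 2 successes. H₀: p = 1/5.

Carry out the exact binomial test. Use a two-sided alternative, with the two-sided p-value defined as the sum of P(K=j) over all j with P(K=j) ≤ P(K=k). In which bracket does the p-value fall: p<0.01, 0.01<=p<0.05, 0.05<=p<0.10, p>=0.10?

p-value bracket: 0.05<=p<0.10

Exact binomial: n=30, k=2, p₀=1/5=0.2000
P(X=j) = C(n,j)·p₀^j·(1−p₀)^(n−j); p = Σ P(X=j) over j with P(X=j) ≤ P(X=2)
p-value (two-sided) = 0.06980
→ bracket: 0.05<=p<0.10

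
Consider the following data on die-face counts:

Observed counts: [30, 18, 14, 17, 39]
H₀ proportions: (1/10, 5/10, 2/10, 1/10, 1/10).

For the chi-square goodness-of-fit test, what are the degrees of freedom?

df = k − 1 = 5 − 1 = 4

degrees of freedom = 4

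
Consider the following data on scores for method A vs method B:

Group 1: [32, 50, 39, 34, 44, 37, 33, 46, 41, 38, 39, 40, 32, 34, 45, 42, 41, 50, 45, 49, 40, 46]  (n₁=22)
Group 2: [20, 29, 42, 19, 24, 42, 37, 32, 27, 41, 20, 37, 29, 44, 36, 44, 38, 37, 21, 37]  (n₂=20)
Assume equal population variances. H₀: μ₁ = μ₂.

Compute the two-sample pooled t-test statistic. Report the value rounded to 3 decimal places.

test statistic = 3.588

x̄₁=40.773, s₁=5.673, n₁=22
x̄₂=32.800, s₂=8.563, n₂=20
s_p² = [21·5.673² + 19·8.563²]/40 = 51.7266
SE = √(s_p²·(1/22+1/20)) = 2.2221
t = (40.773−32.800)/2.2221 = 3.5880
df = 40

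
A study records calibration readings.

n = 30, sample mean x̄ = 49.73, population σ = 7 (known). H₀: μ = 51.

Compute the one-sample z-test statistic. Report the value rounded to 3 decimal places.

test statistic = -0.994

SE = σ/√n = 7/√30 = 1.2780
z = (x̄−μ₀)/SE = (49.73−51)/1.2780 = -0.9937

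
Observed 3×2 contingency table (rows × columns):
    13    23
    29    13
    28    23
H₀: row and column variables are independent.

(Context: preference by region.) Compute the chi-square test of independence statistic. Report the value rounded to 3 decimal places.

test statistic = 8.487

Row totals [36, 42, 51], col totals [70, 59], n=129
χ² = (13−19.53)²/19.53 + (23−16.47)²/16.47 + (29−22.79)²/22.79 + (13−19.21)²/19.21 + (28−27.67)²/27.67 + (23−23.33)²/23.33 = 8.4869
df = 2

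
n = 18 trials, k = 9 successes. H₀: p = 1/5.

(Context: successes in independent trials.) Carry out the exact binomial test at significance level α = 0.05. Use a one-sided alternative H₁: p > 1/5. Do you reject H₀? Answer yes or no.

reject H₀: yes

Exact binomial: n=18, k=9, p₀=1/5=0.2000
P(X≥9) from Σ C(n,i)·p₀^i·(1−p₀)^(n−i)
p-value (one-sided, H₁ greater) = 0.00425
At α=0.05: p < α → reject H₀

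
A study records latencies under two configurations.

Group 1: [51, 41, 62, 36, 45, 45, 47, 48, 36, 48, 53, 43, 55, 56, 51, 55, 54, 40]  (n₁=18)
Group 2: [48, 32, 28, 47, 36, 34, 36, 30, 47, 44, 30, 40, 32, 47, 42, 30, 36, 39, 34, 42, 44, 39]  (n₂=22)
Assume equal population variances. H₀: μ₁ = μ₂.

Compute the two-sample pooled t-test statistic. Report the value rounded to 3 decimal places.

x̄₁=48.111, s₁=7.202, n₁=18
x̄₂=38.045, s₂=6.403, n₂=22
s_p² = [17·7.202² + 21·6.403²]/38 = 45.8614
SE = √(s_p²·(1/18+1/22)) = 2.1523
t = (48.111−38.045)/2.1523 = 4.6767
df = 38

test statistic = 4.677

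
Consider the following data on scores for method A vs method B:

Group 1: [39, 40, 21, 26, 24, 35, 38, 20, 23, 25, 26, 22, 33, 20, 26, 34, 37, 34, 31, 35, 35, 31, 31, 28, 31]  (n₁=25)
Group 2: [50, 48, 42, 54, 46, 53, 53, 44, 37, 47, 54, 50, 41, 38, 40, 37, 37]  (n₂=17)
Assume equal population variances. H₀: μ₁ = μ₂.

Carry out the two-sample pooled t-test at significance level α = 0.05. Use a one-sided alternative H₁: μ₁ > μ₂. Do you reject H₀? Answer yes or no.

x̄₁=29.800, s₁=6.191, n₁=25
x̄₂=45.353, s₂=6.344, n₂=17
s_p² = [24·6.191² + 16·6.344²]/40 = 39.0971
SE = √(s_p²·(1/25+1/17)) = 1.9656
t = (29.800−45.353)/1.9656 = -7.9124
df = 40
p-value (one-sided, H₁ greater) = 1.00000
At α=0.05: p ≥ α → fail to reject H₀

reject H₀: no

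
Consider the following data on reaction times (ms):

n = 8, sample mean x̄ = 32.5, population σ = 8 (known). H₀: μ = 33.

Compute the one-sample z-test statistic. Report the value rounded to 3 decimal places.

SE = σ/√n = 8/√8 = 2.8284
z = (x̄−μ₀)/SE = (32.5−33)/2.8284 = -0.1768

test statistic = -0.177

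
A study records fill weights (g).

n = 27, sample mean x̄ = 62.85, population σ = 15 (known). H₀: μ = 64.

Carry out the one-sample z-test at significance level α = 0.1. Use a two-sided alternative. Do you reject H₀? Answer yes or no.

reject H₀: no

SE = σ/√n = 15/√27 = 2.8868
z = (x̄−μ₀)/SE = (62.85−64)/2.8868 = -0.3984
p-value (two-sided) = 0.69036
At α=0.1: p ≥ α → fail to reject H₀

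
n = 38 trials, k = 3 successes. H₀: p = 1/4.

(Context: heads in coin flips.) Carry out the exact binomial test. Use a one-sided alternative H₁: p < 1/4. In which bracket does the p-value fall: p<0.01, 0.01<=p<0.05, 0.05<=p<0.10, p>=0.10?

Exact binomial: n=38, k=3, p₀=1/4=0.2500
P(X≤3) from Σ C(n,i)·p₀^i·(1−p₀)^(n−i)
p-value (one-sided, H₁ less) = 0.00723
→ bracket: p<0.01

p-value bracket: p<0.01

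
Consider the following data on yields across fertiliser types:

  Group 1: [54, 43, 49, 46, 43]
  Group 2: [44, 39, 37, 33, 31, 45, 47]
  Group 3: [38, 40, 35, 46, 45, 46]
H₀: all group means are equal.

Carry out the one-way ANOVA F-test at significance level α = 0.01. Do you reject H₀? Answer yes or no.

Group means [47.00, 39.43, 41.67], grand mean 42.278
SSB = Σnᵢ(x̄ᵢ−x̄)² = 170.563; SSW = ΣΣ(x−x̄ᵢ)² = 423.048
MSB = 170.563/2 = 85.2817; MSW = 423.048/15 = 28.2032
F = MSB/MSW = 3.0238
df = (2, 15)
p-value (upper-tail) = 0.07882
At α=0.01: p ≥ α → fail to reject H₀

reject H₀: no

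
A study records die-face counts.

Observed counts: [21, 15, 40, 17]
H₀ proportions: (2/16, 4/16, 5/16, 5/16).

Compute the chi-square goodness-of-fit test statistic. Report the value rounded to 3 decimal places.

test statistic = 19.611

n = 93; E_i = n·p_i = [11.62, 23.25, 29.06, 29.06]
χ² = (21−11.62)²/11.62 + (15−23.25)²/23.25 + (40−29.06)²/29.06 + (17−29.06)²/29.06 = 19.6108
df = 3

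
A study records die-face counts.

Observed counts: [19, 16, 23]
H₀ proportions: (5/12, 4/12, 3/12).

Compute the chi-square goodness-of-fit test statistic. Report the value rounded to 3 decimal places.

test statistic = 6.662

n = 58; E_i = n·p_i = [24.17, 19.33, 14.50]
χ² = (19−24.17)²/24.17 + (16−19.33)²/19.33 + (23−14.50)²/14.50 = 6.6621
df = 2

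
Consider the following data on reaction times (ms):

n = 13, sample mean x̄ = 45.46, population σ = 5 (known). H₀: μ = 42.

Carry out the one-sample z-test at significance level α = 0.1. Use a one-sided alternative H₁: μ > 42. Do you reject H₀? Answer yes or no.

SE = σ/√n = 5/√13 = 1.3868
z = (x̄−μ₀)/SE = (45.46−42)/1.3868 = 2.4950
p-value (one-sided, H₁ greater) = 0.00630
At α=0.1: p < α → reject H₀

reject H₀: yes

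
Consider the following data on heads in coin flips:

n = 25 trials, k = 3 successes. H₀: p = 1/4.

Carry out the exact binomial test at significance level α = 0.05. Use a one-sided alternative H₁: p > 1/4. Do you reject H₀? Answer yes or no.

reject H₀: no

Exact binomial: n=25, k=3, p₀=1/4=0.2500
P(X≥3) from Σ C(n,i)·p₀^i·(1−p₀)^(n−i)
p-value (one-sided, H₁ greater) = 0.96789
At α=0.05: p ≥ α → fail to reject H₀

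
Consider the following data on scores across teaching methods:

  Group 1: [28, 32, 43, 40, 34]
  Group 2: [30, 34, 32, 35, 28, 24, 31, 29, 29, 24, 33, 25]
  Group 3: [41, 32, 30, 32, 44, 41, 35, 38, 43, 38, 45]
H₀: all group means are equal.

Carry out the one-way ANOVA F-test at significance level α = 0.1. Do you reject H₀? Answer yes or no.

reject H₀: yes

Group means [35.40, 29.50, 38.09], grand mean 33.929
SSB = Σnᵢ(x̄ᵢ−x̄)² = 436.748; SSW = ΣΣ(x−x̄ᵢ)² = 575.109
MSB = 436.748/2 = 218.3740; MSW = 575.109/25 = 23.0044
F = MSB/MSW = 9.4927
df = (2, 25)
p-value (upper-tail) = 0.00086
At α=0.1: p < α → reject H₀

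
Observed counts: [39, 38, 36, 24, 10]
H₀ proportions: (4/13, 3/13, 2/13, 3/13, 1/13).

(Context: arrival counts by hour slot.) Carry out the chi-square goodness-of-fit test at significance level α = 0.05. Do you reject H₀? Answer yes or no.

reject H₀: yes

n = 147; E_i = n·p_i = [45.23, 33.92, 22.62, 33.92, 11.31]
χ² = (39−45.23)²/45.23 + (38−33.92)²/33.92 + (36−22.62)²/22.62 + (24−33.92)²/33.92 + (10−11.31)²/11.31 = 12.3237
df = 4
p-value (upper-tail) = 0.01510
At α=0.05: p < α → reject H₀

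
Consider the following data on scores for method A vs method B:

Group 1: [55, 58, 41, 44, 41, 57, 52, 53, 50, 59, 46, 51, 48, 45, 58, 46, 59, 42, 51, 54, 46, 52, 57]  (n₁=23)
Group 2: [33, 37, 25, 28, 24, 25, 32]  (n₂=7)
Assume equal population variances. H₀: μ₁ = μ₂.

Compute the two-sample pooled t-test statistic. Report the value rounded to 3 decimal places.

x̄₁=50.652, s₁=5.944, n₁=23
x̄₂=29.143, s₂=4.947, n₂=7
s_p² = [22·5.944² + 6·4.947²]/28 = 33.0027
SE = √(s_p²·(1/23+1/7)) = 2.4798
t = (50.652−29.143)/2.4798 = 8.6737
df = 28

test statistic = 8.674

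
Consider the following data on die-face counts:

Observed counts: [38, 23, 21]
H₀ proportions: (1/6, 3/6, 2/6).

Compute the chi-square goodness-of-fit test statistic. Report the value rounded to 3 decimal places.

n = 82; E_i = n·p_i = [13.67, 41.00, 27.33]
χ² = (38−13.67)²/13.67 + (23−41.00)²/41.00 + (21−27.33)²/27.33 = 52.6951
df = 2

test statistic = 52.695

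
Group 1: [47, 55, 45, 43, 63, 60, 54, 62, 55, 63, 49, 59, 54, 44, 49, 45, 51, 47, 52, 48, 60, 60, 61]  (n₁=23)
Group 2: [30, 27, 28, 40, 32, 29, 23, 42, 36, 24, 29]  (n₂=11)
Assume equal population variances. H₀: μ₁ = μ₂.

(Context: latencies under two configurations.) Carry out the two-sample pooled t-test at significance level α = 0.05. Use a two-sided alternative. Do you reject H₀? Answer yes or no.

reject H₀: yes

x̄₁=53.304, s₁=6.670, n₁=23
x̄₂=30.909, s₂=6.123, n₂=11
s_p² = [22·6.670² + 10·6.123²]/32 = 42.3056
SE = √(s_p²·(1/23+1/11)) = 2.3844
t = (53.304−30.909)/2.3844 = 9.3924
df = 32
p-value (two-sided) = 0.00000
At α=0.05: p < α → reject H₀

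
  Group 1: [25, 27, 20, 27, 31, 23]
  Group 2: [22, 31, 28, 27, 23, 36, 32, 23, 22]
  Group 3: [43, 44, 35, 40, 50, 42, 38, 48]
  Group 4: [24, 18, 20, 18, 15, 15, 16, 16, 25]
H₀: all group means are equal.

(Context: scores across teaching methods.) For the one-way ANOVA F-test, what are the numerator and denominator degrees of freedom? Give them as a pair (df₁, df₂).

degrees of freedom = [3, 28]

k = 4 groups, N = 32 total
df = (k−1, N−k) = (4−1, 32−4) = (3, 28)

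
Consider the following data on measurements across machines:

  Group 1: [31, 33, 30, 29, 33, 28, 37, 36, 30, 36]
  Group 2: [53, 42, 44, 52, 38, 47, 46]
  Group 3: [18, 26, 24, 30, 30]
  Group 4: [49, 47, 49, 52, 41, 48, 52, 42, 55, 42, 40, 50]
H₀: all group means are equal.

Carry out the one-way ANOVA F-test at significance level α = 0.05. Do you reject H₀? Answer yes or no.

reject H₀: yes

Group means [32.30, 46.00, 25.60, 47.25], grand mean 39.412
SSB = Σnᵢ(x̄ᵢ−x̄)² = 2500.685; SSW = ΣΣ(x−x̄ᵢ)² = 627.550
MSB = 2500.685/3 = 833.5618; MSW = 627.550/30 = 20.9183
F = MSB/MSW = 39.8484
df = (3, 30)
p-value (upper-tail) = 0.00000
At α=0.05: p < α → reject H₀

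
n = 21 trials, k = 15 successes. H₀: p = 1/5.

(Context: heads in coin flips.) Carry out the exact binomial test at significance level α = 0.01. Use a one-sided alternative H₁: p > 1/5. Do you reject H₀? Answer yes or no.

Exact binomial: n=21, k=15, p₀=1/5=0.2000
P(X≥15) from Σ C(n,i)·p₀^i·(1−p₀)^(n−i)
p-value (one-sided, H₁ greater) = 0.00000
At α=0.01: p < α → reject H₀

reject H₀: yes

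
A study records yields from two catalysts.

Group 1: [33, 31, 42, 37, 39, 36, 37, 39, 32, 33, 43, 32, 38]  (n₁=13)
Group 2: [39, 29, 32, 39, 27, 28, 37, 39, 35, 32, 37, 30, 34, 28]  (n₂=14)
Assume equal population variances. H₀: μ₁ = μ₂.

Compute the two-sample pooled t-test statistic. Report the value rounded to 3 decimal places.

test statistic = 1.871

x̄₁=36.308, s₁=3.903, n₁=13
x̄₂=33.286, s₂=4.445, n₂=14
s_p² = [12·3.903² + 13·4.445²]/25 = 17.5851
SE = √(s_p²·(1/13+1/14)) = 1.6152
t = (36.308−33.286)/1.6152 = 1.8710
df = 25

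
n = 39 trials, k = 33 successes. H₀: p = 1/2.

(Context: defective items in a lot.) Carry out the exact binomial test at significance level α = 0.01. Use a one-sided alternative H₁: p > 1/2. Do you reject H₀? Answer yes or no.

reject H₀: yes

Exact binomial: n=39, k=33, p₀=1/2=0.5000
P(X≥33) from Σ C(n,i)·p₀^i·(1−p₀)^(n−i)
p-value (one-sided, H₁ greater) = 0.00001
At α=0.01: p < α → reject H₀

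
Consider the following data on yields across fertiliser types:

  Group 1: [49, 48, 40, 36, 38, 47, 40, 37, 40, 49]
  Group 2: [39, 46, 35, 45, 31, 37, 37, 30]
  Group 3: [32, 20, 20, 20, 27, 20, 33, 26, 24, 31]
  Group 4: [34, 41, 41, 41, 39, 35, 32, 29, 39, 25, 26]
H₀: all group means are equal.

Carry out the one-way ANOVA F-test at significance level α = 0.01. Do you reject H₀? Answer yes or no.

Group means [42.40, 37.50, 25.30, 34.73], grand mean 34.846
SSB = Σnᵢ(x̄ᵢ−x̄)² = 1538.395; SSW = ΣΣ(x−x̄ᵢ)² = 1102.682
MSB = 1538.395/3 = 512.7984; MSW = 1102.682/35 = 31.5052
F = MSB/MSW = 16.2766
df = (3, 35)
p-value (upper-tail) = 0.00000
At α=0.01: p < α → reject H₀

reject H₀: yes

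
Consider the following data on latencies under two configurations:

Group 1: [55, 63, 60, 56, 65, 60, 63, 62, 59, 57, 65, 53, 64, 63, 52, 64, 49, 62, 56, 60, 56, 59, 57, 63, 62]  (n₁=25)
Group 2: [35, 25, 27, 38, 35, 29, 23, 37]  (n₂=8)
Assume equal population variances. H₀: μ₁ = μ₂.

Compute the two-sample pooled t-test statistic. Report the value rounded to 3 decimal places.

test statistic = 14.809

x̄₁=59.400, s₁=4.320, n₁=25
x̄₂=31.125, s₂=5.817, n₂=8
s_p² = [24·4.320² + 7·5.817²]/31 = 22.0927
SE = √(s_p²·(1/25+1/8)) = 1.9093
t = (59.400−31.125)/1.9093 = 14.8093
df = 31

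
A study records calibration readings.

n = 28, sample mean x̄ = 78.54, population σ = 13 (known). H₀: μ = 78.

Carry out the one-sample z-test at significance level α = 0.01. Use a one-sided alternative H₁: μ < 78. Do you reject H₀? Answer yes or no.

SE = σ/√n = 13/√28 = 2.4568
z = (x̄−μ₀)/SE = (78.54−78)/2.4568 = 0.2198
p-value (one-sided, H₁ less) = 0.58699
At α=0.01: p ≥ α → fail to reject H₀

reject H₀: no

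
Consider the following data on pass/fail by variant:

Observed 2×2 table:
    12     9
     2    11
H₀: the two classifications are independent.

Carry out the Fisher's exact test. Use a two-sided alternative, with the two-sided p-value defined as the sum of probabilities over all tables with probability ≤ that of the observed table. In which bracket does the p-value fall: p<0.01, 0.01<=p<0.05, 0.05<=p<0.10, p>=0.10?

Margins: r₁=21, r₂=13, c₁=14, c₂=20, n=34
p_obs = C(21,12)·C(13,2)/C(34,14); sum pmf over tables with pmf ≤ p_obs
p-value (two-sided) = 0.03021
→ bracket: 0.01<=p<0.05

p-value bracket: 0.01<=p<0.05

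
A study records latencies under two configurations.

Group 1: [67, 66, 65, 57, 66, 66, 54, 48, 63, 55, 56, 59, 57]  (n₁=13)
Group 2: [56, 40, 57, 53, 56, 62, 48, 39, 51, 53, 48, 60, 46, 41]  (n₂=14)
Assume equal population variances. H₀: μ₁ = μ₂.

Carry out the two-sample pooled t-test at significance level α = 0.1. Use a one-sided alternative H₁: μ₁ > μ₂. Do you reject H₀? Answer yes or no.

reject H₀: yes

x̄₁=59.923, s₁=5.993, n₁=13
x̄₂=50.714, s₂=7.353, n₂=14
s_p² = [12·5.993² + 13·7.353²]/25 = 45.3512
SE = √(s_p²·(1/13+1/14)) = 2.5938
t = (59.923−50.714)/2.5938 = 3.5503
df = 25
p-value (one-sided, H₁ greater) = 0.00078
At α=0.1: p < α → reject H₀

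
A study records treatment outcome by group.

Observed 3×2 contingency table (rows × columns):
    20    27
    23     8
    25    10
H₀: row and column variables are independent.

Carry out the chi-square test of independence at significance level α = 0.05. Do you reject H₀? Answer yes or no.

reject H₀: yes

Row totals [47, 31, 35], col totals [68, 45], n=113
χ² = (20−28.28)²/28.28 + (27−18.72)²/18.72 + (23−18.65)²/18.65 + (8−12.35)²/12.35 + (25−21.06)²/21.06 + (10−13.94)²/13.94 = 10.4820
df = 2
p-value (upper-tail) = 0.00529
At α=0.05: p < α → reject H₀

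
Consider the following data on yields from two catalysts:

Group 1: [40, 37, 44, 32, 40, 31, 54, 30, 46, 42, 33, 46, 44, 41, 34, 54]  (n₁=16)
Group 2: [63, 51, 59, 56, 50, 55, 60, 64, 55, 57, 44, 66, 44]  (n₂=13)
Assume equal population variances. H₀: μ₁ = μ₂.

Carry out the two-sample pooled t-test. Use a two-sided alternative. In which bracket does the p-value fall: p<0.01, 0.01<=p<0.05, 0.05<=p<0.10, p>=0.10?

x̄₁=40.500, s₁=7.465, n₁=16
x̄₂=55.692, s₂=7.005, n₂=13
s_p² = [15·7.465² + 12·7.005²]/27 = 52.7692
SE = √(s_p²·(1/16+1/13)) = 2.7124
t = (40.500−55.692)/2.7124 = -5.6010
df = 27
p-value (two-sided) = 0.00001
→ bracket: p<0.01

p-value bracket: p<0.01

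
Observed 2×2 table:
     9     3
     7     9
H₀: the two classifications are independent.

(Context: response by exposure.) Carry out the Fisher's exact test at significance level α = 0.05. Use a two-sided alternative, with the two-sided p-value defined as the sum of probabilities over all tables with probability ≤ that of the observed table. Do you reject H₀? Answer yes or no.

Margins: r₁=12, r₂=16, c₁=16, c₂=12, n=28
p_obs = C(12,9)·C(16,7)/C(28,16); sum pmf over tables with pmf ≤ p_obs
p-value (two-sided) = 0.13582
At α=0.05: p ≥ α → fail to reject H₀

reject H₀: no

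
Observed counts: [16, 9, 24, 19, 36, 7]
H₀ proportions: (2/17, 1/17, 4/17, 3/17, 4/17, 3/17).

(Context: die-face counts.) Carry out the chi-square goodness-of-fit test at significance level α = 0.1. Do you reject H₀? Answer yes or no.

reject H₀: yes

n = 111; E_i = n·p_i = [13.06, 6.53, 26.12, 19.59, 26.12, 19.59]
χ² = (16−13.06)²/13.06 + (9−6.53)²/6.53 + (24−26.12)²/26.12 + (19−19.59)²/19.59 + (36−26.12)²/26.12 + (7−19.59)²/19.59 = 13.6156
df = 5
p-value (upper-tail) = 0.01824
At α=0.1: p < α → reject H₀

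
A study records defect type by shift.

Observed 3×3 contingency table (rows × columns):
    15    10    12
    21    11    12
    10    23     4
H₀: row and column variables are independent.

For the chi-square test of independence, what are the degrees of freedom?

degrees of freedom = 4

df = (r−1)(c−1) = (3−1)·(3−1) = 4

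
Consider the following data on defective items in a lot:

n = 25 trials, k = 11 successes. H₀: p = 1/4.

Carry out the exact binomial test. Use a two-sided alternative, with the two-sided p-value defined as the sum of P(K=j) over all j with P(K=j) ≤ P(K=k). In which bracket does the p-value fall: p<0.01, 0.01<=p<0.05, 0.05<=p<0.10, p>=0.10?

Exact binomial: n=25, k=11, p₀=1/4=0.2500
P(X=j) = C(n,j)·p₀^j·(1−p₀)^(n−j); p = Σ P(X=j) over j with P(X=j) ≤ P(X=11)
p-value (two-sided) = 0.03669
→ bracket: 0.01<=p<0.05

p-value bracket: 0.01<=p<0.05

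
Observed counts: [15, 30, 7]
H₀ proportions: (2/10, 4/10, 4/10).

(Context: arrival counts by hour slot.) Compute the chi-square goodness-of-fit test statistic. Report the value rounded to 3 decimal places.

n = 52; E_i = n·p_i = [10.40, 20.80, 20.80]
χ² = (15−10.40)²/10.40 + (30−20.80)²/20.80 + (7−20.80)²/20.80 = 15.2596
df = 2

test statistic = 15.260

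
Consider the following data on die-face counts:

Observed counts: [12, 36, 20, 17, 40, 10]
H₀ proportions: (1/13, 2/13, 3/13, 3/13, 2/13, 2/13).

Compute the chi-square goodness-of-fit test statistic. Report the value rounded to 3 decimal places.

n = 135; E_i = n·p_i = [10.38, 20.77, 31.15, 31.15, 20.77, 20.77]
χ² = (12−10.38)²/10.38 + (36−20.77)²/20.77 + (20−31.15)²/31.15 + (17−31.15)²/31.15 + (40−20.77)²/20.77 + (10−20.77)²/20.77 = 45.2346
df = 5

test statistic = 45.235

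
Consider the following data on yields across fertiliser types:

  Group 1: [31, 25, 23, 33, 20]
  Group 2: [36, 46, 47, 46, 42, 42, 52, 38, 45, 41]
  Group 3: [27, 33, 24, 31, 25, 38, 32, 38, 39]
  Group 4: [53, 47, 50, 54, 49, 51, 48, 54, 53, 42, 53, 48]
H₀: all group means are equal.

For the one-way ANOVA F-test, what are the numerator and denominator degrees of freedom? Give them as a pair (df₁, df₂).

k = 4 groups, N = 36 total
df = (k−1, N−k) = (4−1, 36−4) = (3, 32)

degrees of freedom = [3, 32]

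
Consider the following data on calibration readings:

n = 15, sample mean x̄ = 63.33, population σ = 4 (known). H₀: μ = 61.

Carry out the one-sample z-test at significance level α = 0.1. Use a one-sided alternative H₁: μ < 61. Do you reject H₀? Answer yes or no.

SE = σ/√n = 4/√15 = 1.0328
z = (x̄−μ₀)/SE = (63.33−61)/1.0328 = 2.2560
p-value (one-sided, H₁ less) = 0.98797
At α=0.1: p ≥ α → fail to reject H₀

reject H₀: no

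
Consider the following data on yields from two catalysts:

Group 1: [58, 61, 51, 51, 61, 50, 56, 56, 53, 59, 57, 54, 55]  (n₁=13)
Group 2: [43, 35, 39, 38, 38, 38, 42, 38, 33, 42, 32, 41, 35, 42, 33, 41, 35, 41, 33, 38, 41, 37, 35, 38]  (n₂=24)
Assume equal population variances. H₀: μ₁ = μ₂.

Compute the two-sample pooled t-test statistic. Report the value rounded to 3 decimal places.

test statistic = 14.867

x̄₁=55.538, s₁=3.666, n₁=13
x̄₂=37.833, s₂=3.345, n₂=24
s_p² = [12·3.666² + 23·3.345²]/35 = 11.9590
SE = √(s_p²·(1/13+1/24)) = 1.1909
t = (55.538−37.833)/1.1909 = 14.8672
df = 35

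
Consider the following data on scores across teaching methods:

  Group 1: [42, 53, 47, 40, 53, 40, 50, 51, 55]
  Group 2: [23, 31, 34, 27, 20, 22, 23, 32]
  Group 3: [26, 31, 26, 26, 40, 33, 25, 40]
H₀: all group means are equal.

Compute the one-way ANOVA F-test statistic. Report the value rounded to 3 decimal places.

test statistic = 32.367

Group means [47.89, 26.50, 30.88], grand mean 35.600
SSB = Σnᵢ(x̄ᵢ−x̄)² = 2200.236; SSW = ΣΣ(x−x̄ᵢ)² = 747.764
MSB = 2200.236/2 = 1100.1181; MSW = 747.764/22 = 33.9893
F = MSB/MSW = 32.3666
df = (2, 22)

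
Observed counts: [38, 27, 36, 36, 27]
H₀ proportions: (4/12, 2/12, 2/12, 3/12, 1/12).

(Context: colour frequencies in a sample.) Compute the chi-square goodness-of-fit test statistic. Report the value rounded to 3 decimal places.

n = 164; E_i = n·p_i = [54.67, 27.33, 27.33, 41.00, 13.67]
χ² = (38−54.67)²/54.67 + (27−27.33)²/27.33 + (36−27.33)²/27.33 + (36−41.00)²/41.00 + (27−13.67)²/13.67 = 21.4512
df = 4

test statistic = 21.451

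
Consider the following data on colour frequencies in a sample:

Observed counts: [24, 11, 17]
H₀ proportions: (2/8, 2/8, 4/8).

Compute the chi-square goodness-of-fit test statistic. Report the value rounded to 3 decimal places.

n = 52; E_i = n·p_i = [13.00, 13.00, 26.00]
χ² = (24−13.00)²/13.00 + (11−13.00)²/13.00 + (17−26.00)²/26.00 = 12.7308
df = 2

test statistic = 12.731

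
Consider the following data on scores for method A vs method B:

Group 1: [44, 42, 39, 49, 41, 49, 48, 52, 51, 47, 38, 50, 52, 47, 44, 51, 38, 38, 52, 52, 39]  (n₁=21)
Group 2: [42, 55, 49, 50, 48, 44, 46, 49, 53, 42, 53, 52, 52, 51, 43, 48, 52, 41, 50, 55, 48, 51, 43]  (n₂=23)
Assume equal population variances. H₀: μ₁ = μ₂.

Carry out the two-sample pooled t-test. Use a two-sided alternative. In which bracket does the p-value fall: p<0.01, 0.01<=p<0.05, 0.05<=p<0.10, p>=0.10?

x̄₁=45.857, s₁=5.351, n₁=21
x̄₂=48.565, s₂=4.305, n₂=23
s_p² = [20·5.351² + 22·4.305²]/42 = 23.3387
SE = √(s_p²·(1/21+1/23)) = 1.4581
t = (45.857−48.565)/1.4581 = -1.8572
df = 42
p-value (two-sided) = 0.07030
→ bracket: 0.05<=p<0.10

p-value bracket: 0.05<=p<0.10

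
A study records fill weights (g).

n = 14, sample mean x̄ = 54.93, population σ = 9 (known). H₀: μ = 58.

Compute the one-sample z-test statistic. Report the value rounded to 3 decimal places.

SE = σ/√n = 9/√14 = 2.4054
z = (x̄−μ₀)/SE = (54.93−58)/2.4054 = -1.2763

test statistic = -1.276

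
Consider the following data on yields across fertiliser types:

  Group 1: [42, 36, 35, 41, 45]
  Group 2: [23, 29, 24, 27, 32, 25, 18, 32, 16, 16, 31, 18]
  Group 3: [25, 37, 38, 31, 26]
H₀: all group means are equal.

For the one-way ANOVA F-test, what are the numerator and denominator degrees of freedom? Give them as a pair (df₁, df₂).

k = 3 groups, N = 22 total
df = (k−1, N−k) = (3−1, 22−3) = (2, 19)

degrees of freedom = [2, 19]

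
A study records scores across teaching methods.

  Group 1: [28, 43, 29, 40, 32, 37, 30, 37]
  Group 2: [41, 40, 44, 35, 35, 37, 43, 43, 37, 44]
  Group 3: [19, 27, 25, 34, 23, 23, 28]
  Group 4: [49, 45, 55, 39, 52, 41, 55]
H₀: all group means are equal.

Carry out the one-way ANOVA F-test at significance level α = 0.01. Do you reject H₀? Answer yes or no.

Group means [34.50, 39.90, 25.57, 48.00], grand mean 37.188
SSB = Σnᵢ(x̄ᵢ−x̄)² = 1894.261; SSW = ΣΣ(x−x̄ᵢ)² = 722.614
MSB = 1894.261/3 = 631.4202; MSW = 722.614/28 = 25.8077
F = MSB/MSW = 24.4664
df = (3, 28)
p-value (upper-tail) = 0.00000
At α=0.01: p < α → reject H₀

reject H₀: yes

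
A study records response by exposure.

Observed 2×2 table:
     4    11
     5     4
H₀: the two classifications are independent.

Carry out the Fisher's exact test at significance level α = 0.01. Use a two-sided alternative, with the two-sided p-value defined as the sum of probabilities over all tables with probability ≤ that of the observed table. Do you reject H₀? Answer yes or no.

reject H₀: no

Margins: r₁=15, r₂=9, c₁=9, c₂=15, n=24
p_obs = C(15,4)·C(9,5)/C(24,9); sum pmf over tables with pmf ≤ p_obs
p-value (two-sided) = 0.21189
At α=0.01: p ≥ α → fail to reject H₀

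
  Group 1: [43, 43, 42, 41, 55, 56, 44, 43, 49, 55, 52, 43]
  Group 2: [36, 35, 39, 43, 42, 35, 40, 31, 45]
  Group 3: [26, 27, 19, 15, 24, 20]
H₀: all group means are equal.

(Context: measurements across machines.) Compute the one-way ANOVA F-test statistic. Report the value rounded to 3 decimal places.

test statistic = 47.938

Group means [47.17, 38.44, 21.83], grand mean 38.630
SSB = Σnᵢ(x̄ᵢ−x̄)² = 2567.574; SSW = ΣΣ(x−x̄ᵢ)² = 642.722
MSB = 2567.574/2 = 1283.7870; MSW = 642.722/24 = 26.7801
F = MSB/MSW = 47.9381
df = (2, 24)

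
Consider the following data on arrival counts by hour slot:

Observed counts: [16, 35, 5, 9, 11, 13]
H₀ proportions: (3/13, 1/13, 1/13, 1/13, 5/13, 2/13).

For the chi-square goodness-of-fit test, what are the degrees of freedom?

df = k − 1 = 6 − 1 = 5

degrees of freedom = 5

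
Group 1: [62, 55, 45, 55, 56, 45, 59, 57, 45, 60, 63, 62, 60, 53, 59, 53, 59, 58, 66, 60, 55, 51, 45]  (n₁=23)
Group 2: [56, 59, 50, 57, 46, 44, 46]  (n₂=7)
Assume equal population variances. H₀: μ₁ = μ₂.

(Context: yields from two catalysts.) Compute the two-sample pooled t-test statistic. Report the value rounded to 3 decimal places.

test statistic = 1.751

x̄₁=55.783, s₁=6.142, n₁=23
x̄₂=51.143, s₂=6.122, n₂=7
s_p² = [22·6.142² + 6·6.122²]/28 = 37.6704
SE = √(s_p²·(1/23+1/7)) = 2.6494
t = (55.783−51.143)/2.6494 = 1.7512
df = 28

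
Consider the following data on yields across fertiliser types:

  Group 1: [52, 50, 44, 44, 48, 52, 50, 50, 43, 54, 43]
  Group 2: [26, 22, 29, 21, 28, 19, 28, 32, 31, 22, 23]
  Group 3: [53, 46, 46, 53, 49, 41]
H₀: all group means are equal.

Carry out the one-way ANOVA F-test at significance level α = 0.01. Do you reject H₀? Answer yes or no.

Group means [48.18, 25.55, 48.00], grand mean 39.250
SSB = Σnᵢ(x̄ᵢ−x̄)² = 3402.886; SSW = ΣΣ(x−x̄ᵢ)² = 460.364
MSB = 3402.886/2 = 1701.4432; MSW = 460.364/25 = 18.4145
F = MSB/MSW = 92.3967
df = (2, 25)
p-value (upper-tail) = 0.00000
At α=0.01: p < α → reject H₀

reject H₀: yes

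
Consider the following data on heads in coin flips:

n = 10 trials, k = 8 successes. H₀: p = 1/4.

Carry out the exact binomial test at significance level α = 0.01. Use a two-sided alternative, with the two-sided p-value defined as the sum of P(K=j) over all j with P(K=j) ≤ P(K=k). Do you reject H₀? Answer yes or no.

Exact binomial: n=10, k=8, p₀=1/4=0.2500
P(X=j) = C(n,j)·p₀^j·(1−p₀)^(n−j); p = Σ P(X=j) over j with P(X=j) ≤ P(X=8)
p-value (two-sided) = 0.00042
At α=0.01: p < α → reject H₀

reject H₀: yes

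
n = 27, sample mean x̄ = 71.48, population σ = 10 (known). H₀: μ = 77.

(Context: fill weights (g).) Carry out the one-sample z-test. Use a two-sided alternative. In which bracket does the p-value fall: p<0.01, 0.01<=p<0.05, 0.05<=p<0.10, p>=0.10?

SE = σ/√n = 10/√27 = 1.9245
z = (x̄−μ₀)/SE = (71.48−77)/1.9245 = -2.8683
p-value (two-sided) = 0.00413
→ bracket: p<0.01

p-value bracket: p<0.01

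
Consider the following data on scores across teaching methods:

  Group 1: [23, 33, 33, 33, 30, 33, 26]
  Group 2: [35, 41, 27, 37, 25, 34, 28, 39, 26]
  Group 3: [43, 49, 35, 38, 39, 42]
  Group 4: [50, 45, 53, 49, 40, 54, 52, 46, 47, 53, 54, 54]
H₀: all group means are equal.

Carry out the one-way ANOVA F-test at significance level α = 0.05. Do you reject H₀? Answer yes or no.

reject H₀: yes

Group means [30.14, 32.44, 41.00, 49.75], grand mean 39.588
SSB = Σnᵢ(x̄ᵢ−x̄)² = 2334.906; SSW = ΣΣ(x−x̄ᵢ)² = 731.329
MSB = 2334.906/3 = 778.3020; MSW = 731.329/30 = 24.3776
F = MSB/MSW = 31.9269
df = (3, 30)
p-value (upper-tail) = 0.00000
At α=0.05: p < α → reject H₀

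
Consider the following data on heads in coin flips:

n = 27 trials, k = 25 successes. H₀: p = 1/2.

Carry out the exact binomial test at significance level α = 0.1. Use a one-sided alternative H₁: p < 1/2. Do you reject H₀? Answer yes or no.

Exact binomial: n=27, k=25, p₀=1/2=0.5000
P(X≤25) from Σ C(n,i)·p₀^i·(1−p₀)^(n−i)
p-value (one-sided, H₁ less) = 1.00000
At α=0.1: p ≥ α → fail to reject H₀

reject H₀: no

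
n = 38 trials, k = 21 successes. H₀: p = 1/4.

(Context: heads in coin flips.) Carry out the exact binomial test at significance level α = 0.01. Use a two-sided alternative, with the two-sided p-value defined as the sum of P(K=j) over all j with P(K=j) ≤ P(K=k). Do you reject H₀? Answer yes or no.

reject H₀: yes

Exact binomial: n=38, k=21, p₀=1/4=0.2500
P(X=j) = C(n,j)·p₀^j·(1−p₀)^(n−j); p = Σ P(X=j) over j with P(X=j) ≤ P(X=21)
p-value (two-sided) = 0.00008
At α=0.01: p < α → reject H₀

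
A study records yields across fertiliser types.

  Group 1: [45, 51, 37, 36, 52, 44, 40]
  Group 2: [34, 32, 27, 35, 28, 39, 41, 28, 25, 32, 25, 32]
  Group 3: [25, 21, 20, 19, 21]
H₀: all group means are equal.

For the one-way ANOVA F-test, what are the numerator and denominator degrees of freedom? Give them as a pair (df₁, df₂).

k = 3 groups, N = 24 total
df = (k−1, N−k) = (3−1, 24−3) = (2, 21)

degrees of freedom = [2, 21]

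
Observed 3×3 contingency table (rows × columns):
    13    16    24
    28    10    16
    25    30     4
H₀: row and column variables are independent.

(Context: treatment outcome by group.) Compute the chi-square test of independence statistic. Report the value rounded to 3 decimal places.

Row totals [53, 54, 59], col totals [66, 56, 44], n=166
χ² = (13−21.07)²/21.07 + (16−17.88)²/17.88 + (24−14.05)²/14.05 + (28−21.47)²/21.47 + (10−18.22)²/18.22 + (16−14.31)²/14.31 + (25−23.46)²/23.46 + (30−19.90)²/19.90 + (4−15.64)²/15.64 = 30.1156
df = 4

test statistic = 30.116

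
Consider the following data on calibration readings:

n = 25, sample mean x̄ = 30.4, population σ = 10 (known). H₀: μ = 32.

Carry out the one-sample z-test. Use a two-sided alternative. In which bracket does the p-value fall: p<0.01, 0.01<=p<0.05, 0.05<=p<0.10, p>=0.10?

p-value bracket: p>=0.10

SE = σ/√n = 10/√25 = 2.0000
z = (x̄−μ₀)/SE = (30.4−32)/2.0000 = -0.8000
p-value (two-sided) = 0.42371
→ bracket: p>=0.10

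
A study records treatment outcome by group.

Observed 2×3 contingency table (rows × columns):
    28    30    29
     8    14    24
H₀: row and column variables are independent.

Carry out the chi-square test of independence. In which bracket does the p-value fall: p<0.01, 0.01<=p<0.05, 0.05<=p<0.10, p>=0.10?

Row totals [87, 46], col totals [36, 44, 53], n=133
χ² = (28−23.55)²/23.55 + (30−28.78)²/28.78 + (29−34.67)²/34.67 + (8−12.45)²/12.45 + (14−15.22)²/15.22 + (24−18.33)²/18.33 = 5.2619
df = 2
p-value (upper-tail) = 0.07201
→ bracket: 0.05<=p<0.10

p-value bracket: 0.05<=p<0.10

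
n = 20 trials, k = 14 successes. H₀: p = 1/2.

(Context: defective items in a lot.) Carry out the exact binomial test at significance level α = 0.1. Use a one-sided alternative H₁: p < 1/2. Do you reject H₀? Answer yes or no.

reject H₀: no

Exact binomial: n=20, k=14, p₀=1/2=0.5000
P(X≤14) from Σ C(n,i)·p₀^i·(1−p₀)^(n−i)
p-value (one-sided, H₁ less) = 0.97931
At α=0.1: p ≥ α → fail to reject H₀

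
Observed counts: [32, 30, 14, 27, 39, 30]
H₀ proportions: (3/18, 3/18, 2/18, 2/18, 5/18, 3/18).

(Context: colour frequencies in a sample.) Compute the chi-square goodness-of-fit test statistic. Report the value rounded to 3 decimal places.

n = 172; E_i = n·p_i = [28.67, 28.67, 19.11, 19.11, 47.78, 28.67]
χ² = (32−28.67)²/28.67 + (30−28.67)²/28.67 + (14−19.11)²/19.11 + (27−19.11)²/19.11 + (39−47.78)²/47.78 + (30−28.67)²/28.67 = 6.7477
df = 5

test statistic = 6.748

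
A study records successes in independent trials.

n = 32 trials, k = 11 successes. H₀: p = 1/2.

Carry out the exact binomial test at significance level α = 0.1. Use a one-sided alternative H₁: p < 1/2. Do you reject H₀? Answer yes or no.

reject H₀: yes

Exact binomial: n=32, k=11, p₀=1/2=0.5000
P(X≤11) from Σ C(n,i)·p₀^i·(1−p₀)^(n−i)
p-value (one-sided, H₁ less) = 0.05509
At α=0.1: p < α → reject H₀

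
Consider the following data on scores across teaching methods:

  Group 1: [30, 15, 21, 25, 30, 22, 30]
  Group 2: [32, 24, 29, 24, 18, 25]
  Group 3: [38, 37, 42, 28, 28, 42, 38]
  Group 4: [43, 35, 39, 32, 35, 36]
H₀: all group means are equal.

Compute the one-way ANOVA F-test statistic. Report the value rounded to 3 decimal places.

test statistic = 10.375

Group means [24.71, 25.33, 36.14, 36.67], grand mean 30.692
SSB = Σnᵢ(x̄ᵢ−x̄)² = 844.586; SSW = ΣΣ(x−x̄ᵢ)² = 596.952
MSB = 844.586/3 = 281.5287; MSW = 596.952/22 = 27.1342
F = MSB/MSW = 10.3754
df = (3, 22)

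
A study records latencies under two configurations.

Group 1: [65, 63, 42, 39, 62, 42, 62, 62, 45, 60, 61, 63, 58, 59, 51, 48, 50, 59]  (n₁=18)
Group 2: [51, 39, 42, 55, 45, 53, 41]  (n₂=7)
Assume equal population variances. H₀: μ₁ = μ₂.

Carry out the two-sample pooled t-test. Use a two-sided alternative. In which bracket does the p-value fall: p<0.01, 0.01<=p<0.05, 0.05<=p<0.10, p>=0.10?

x̄₁=55.056, s₁=8.612, n₁=18
x̄₂=46.571, s₂=6.373, n₂=7
s_p² = [17·8.612² + 6·6.373²]/23 = 65.4199
SE = √(s_p²·(1/18+1/7)) = 3.6028
t = (55.056−46.571)/3.6028 = 2.3549
df = 23
p-value (two-sided) = 0.02744
→ bracket: 0.01<=p<0.05

p-value bracket: 0.01<=p<0.05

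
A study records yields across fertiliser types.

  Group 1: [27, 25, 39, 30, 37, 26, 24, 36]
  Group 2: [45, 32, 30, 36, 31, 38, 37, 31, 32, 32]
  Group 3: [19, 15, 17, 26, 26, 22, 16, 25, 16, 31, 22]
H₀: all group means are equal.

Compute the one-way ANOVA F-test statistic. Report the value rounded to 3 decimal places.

Group means [30.50, 34.40, 21.36], grand mean 28.379
SSB = Σnᵢ(x̄ᵢ−x̄)² = 939.882; SSW = ΣΣ(x−x̄ᵢ)² = 716.945
MSB = 939.882/2 = 469.9411; MSW = 716.945/26 = 27.5748
F = MSB/MSW = 17.0424
df = (2, 26)

test statistic = 17.042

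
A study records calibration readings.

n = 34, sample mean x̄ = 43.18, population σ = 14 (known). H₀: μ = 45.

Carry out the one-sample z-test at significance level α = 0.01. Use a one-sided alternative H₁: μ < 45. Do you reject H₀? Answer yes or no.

reject H₀: no

SE = σ/√n = 14/√34 = 2.4010
z = (x̄−μ₀)/SE = (43.18−45)/2.4010 = -0.7580
p-value (one-sided, H₁ less) = 0.22422
At α=0.01: p ≥ α → fail to reject H₀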